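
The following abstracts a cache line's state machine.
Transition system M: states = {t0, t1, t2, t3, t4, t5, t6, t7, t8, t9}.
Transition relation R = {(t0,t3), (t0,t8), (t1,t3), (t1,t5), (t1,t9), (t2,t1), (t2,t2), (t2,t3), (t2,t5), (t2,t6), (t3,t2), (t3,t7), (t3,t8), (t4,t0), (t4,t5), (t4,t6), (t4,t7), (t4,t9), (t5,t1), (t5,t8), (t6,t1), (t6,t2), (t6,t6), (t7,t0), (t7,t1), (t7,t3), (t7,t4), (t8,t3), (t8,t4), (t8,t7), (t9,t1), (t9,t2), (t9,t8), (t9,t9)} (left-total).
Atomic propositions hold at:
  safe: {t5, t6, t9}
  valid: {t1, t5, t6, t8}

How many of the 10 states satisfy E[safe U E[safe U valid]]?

E[safe U valid]: least fixpoint, start Z0 = Sat(valid) = {t1, t5, t6, t8}, add states in Sat(safe) with some successor in Z. Z1 = {t1, t5, t6, t8, t9}; fixed.
Sat(E[safe U valid]) = {t1, t5, t6, t8, t9}
E[safe U E[safe U valid]]: least fixpoint, start Z0 = Sat(E[safe U valid]) = {t1, t5, t6, t8, t9}, add states in Sat(safe) with some successor in Z. Already a fixed point.
Sat(E[safe U E[safe U valid]]) = {t1, t5, t6, t8, t9}
|Sat(E[safe U E[safe U valid]])| = |{t1, t5, t6, t8, t9}| = 5.

5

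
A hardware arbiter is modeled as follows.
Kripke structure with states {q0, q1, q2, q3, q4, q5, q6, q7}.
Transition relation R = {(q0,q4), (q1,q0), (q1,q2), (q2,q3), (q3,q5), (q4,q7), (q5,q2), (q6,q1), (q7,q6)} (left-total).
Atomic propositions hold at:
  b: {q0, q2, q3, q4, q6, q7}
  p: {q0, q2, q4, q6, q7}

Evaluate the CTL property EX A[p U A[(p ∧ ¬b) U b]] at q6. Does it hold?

Sat(¬b) = {q1, q5}
Sat(p ∧ ¬b) = ∅
A[(p ∧ ¬b) U b]: least fixpoint, start Z0 = Sat(b) = {q0, q2, q3, q4, q6, q7}, add states in Sat(p ∧ ¬b) with every successor in Z. Already a fixed point.
Sat(A[(p ∧ ¬b) U b]) = {q0, q2, q3, q4, q6, q7}
A[p U A[(p ∧ ¬b) U b]]: least fixpoint, start Z0 = Sat(A[(p ∧ ¬b) U b]) = {q0, q2, q3, q4, q6, q7}, add states in Sat(p) with every successor in Z. Already a fixed point.
Sat(A[p U A[(p ∧ ¬b) U b]]) = {q0, q2, q3, q4, q6, q7}
Sat(EX A[p U A[(p ∧ ¬b) U b]]) = {s : some successor in {q0, q2, q3, q4, q6, q7}} = {q0, q1, q2, q4, q5, q7}
q6 ∉ Sat(EX A[p U A[(p ∧ ¬b) U b]]) = {q0, q1, q2, q4, q5, q7}, so the formula does not hold at q6.

No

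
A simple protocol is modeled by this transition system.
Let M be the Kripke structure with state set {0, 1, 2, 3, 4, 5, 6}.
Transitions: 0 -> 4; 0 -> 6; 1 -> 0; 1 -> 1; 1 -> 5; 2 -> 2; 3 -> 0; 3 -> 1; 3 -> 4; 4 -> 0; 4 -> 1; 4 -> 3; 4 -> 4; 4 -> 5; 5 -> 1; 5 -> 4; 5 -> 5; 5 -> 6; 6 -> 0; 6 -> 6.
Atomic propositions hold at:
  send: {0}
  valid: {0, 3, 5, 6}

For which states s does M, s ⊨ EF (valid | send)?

{0, 1, 3, 4, 5, 6}

Sat(valid | send) = {0, 3, 5, 6}
EF (valid | send): least fixpoint, start Z0 = {0, 3, 5, 6}, add states with some successor in Z. Z1 = {0, 1, 3, 4, 5, 6}; fixed.
Sat(EF (valid | send)) = {0, 1, 3, 4, 5, 6}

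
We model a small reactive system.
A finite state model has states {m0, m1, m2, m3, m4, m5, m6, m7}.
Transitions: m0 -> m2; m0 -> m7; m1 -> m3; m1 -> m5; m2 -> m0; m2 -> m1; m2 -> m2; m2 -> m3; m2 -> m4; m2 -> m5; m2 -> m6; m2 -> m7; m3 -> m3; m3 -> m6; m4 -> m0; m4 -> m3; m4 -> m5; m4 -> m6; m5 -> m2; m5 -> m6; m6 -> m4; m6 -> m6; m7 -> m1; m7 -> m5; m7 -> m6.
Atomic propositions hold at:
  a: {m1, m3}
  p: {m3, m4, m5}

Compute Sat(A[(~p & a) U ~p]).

{m0, m1, m2, m6, m7}

Sat(~p) = {m0, m1, m2, m6, m7}
Sat(~p & a) = {m1}
A[(~p & a) U ~p]: least fixpoint, start Z0 = Sat(~p) = {m0, m1, m2, m6, m7}, add states in Sat(~p & a) with every successor in Z. Already a fixed point.
Sat(A[(~p & a) U ~p]) = {m0, m1, m2, m6, m7}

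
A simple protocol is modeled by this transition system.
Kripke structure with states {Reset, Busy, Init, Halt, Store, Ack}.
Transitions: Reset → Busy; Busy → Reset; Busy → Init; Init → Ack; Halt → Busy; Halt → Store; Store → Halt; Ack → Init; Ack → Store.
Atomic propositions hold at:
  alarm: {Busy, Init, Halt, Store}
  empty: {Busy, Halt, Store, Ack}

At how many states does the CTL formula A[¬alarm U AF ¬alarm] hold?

4

Sat(¬alarm) = {Reset, Ack}
AF ¬alarm: least fixpoint, start Z0 = {Reset, Ack}, add states with every successor in Z. Z1 = {Reset, Init, Ack}; Z2 = {Reset, Busy, Init, Ack}; fixed.
Sat(AF ¬alarm) = {Reset, Busy, Init, Ack}
A[¬alarm U AF ¬alarm]: least fixpoint, start Z0 = Sat(AF ¬alarm) = {Reset, Busy, Init, Ack}, add states in Sat(¬alarm) with every successor in Z. Already a fixed point.
Sat(A[¬alarm U AF ¬alarm]) = {Reset, Busy, Init, Ack}
|Sat(A[¬alarm U AF ¬alarm])| = |{Reset, Busy, Init, Ack}| = 4.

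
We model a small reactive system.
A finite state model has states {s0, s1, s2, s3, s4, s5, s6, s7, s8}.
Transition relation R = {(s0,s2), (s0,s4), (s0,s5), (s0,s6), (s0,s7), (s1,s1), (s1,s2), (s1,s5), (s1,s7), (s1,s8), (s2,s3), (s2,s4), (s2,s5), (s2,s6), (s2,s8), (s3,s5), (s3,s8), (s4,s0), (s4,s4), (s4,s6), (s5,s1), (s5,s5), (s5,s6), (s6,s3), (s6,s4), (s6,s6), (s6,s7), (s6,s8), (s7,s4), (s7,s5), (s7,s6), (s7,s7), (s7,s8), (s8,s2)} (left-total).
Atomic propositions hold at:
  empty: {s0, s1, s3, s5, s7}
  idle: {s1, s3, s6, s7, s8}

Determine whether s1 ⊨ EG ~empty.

No

Sat(~empty) = {s2, s4, s6, s8}
EG ~empty: greatest fixpoint, start Z0 = {s2, s4, s6, s8}, keep only states in Sat with some successor in Z. Already a fixed point.
Sat(EG ~empty) = {s2, s4, s6, s8}
s1 ∉ Sat(EG ~empty) = {s2, s4, s6, s8}, so the formula does not hold at s1.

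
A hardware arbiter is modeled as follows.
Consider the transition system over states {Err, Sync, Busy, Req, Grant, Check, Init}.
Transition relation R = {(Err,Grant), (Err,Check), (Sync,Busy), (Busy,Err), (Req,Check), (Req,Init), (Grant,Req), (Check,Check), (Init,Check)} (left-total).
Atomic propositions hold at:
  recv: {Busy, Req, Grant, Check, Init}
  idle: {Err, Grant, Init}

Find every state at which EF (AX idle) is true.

{Sync, Busy}

Sat(AX idle) = {s : every successor in {Err, Grant, Init}} = {Busy}
EF (AX idle): least fixpoint, start Z0 = {Busy}, add states with some successor in Z. Z1 = {Sync, Busy}; fixed.
Sat(EF (AX idle)) = {Sync, Busy}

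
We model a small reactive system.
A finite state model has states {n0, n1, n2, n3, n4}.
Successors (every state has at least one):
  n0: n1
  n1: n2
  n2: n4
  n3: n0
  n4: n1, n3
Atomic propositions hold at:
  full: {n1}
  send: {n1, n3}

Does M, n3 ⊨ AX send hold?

Sat(AX send) = {s : every successor in {n1, n3}} = {n0, n4}
n3 ∉ Sat(AX send) = {n0, n4}, so the formula does not hold at n3.

No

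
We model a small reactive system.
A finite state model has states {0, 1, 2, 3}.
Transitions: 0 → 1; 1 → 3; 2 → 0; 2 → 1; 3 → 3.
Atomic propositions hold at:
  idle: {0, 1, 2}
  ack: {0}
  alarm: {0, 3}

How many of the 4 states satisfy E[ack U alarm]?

2

E[ack U alarm]: least fixpoint, start Z0 = Sat(alarm) = {0, 3}, add states in Sat(ack) with some successor in Z. Already a fixed point.
Sat(E[ack U alarm]) = {0, 3}
|Sat(E[ack U alarm])| = |{0, 3}| = 2.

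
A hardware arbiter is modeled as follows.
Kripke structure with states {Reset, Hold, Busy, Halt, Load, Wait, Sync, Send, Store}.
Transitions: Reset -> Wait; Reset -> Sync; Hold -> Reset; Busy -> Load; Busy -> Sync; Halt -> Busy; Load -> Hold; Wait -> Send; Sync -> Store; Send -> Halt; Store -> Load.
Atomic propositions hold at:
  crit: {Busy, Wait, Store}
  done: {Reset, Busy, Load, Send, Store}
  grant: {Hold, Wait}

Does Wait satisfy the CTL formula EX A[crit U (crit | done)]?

Yes

Sat(crit | done) = {Reset, Busy, Load, Wait, Send, Store}
A[crit U (crit | done)]: least fixpoint, start Z0 = Sat((crit | done)) = {Reset, Busy, Load, Wait, Send, Store}, add states in Sat(crit) with every successor in Z. Already a fixed point.
Sat(A[crit U (crit | done)]) = {Reset, Busy, Load, Wait, Send, Store}
Sat(EX A[crit U (crit | done)]) = {s : some successor in {Reset, Busy, Load, Wait, Send, Store}} = {Reset, Hold, Busy, Halt, Wait, Sync, Store}
Wait ∈ Sat(EX A[crit U (crit | done)]) = {Reset, Hold, Busy, Halt, Wait, Sync, Store}, so the formula holds at Wait.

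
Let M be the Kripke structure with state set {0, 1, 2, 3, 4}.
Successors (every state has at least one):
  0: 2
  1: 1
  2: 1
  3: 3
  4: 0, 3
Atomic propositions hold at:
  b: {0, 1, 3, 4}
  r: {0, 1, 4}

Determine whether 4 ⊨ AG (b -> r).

No

Sat(b -> r) = {0, 1, 2, 4}
AG (b -> r): greatest fixpoint, start Z0 = {0, 1, 2, 4}, keep only states in Sat with every successor in Z. Z1 = {0, 1, 2}; fixed.
Sat(AG (b -> r)) = {0, 1, 2}
4 ∉ Sat(AG (b -> r)) = {0, 1, 2}, so the formula does not hold at 4.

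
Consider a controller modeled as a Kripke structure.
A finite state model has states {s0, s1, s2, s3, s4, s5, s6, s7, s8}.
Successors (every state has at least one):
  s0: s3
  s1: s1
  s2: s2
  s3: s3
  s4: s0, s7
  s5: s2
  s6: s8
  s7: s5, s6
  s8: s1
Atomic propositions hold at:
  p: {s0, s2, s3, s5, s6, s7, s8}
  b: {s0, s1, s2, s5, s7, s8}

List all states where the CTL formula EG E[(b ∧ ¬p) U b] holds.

{s1, s2, s5, s7, s8}

Sat(¬p) = {s1, s4}
Sat(b ∧ ¬p) = {s1}
E[(b ∧ ¬p) U b]: least fixpoint, start Z0 = Sat(b) = {s0, s1, s2, s5, s7, s8}, add states in Sat(b ∧ ¬p) with some successor in Z. Already a fixed point.
Sat(E[(b ∧ ¬p) U b]) = {s0, s1, s2, s5, s7, s8}
EG E[(b ∧ ¬p) U b]: greatest fixpoint, start Z0 = {s0, s1, s2, s5, s7, s8}, keep only states in Sat with some successor in Z. Z1 = {s1, s2, s5, s7, s8}; fixed.
Sat(EG E[(b ∧ ¬p) U b]) = {s1, s2, s5, s7, s8}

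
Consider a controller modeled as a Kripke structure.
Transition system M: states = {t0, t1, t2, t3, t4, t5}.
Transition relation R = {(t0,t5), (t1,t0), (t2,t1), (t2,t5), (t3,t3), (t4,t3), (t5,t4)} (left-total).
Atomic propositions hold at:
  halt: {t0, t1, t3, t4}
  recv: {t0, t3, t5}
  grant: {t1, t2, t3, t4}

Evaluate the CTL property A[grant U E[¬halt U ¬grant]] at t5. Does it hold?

Sat(¬halt) = {t2, t5}
Sat(¬grant) = {t0, t5}
E[¬halt U ¬grant]: least fixpoint, start Z0 = Sat(¬grant) = {t0, t5}, add states in Sat(¬halt) with some successor in Z. Z1 = {t0, t2, t5}; fixed.
Sat(E[¬halt U ¬grant]) = {t0, t2, t5}
A[grant U E[¬halt U ¬grant]]: least fixpoint, start Z0 = Sat(E[¬halt U ¬grant]) = {t0, t2, t5}, add states in Sat(grant) with every successor in Z. Z1 = {t0, t1, t2, t5}; fixed.
Sat(A[grant U E[¬halt U ¬grant]]) = {t0, t1, t2, t5}
t5 ∈ Sat(A[grant U E[¬halt U ¬grant]]) = {t0, t1, t2, t5}, so the formula holds at t5.

Yes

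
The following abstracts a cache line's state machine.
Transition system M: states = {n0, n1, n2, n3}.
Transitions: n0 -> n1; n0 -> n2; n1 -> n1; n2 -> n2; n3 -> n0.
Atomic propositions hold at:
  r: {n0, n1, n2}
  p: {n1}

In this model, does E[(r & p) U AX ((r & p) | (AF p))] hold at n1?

Sat(r & p) = {n1}
AF p: least fixpoint, start Z0 = {n1}, add states with every successor in Z. Already a fixed point.
Sat(AF p) = {n1}
Sat((r & p) | (AF p)) = {n1}
Sat(AX ((r & p) | (AF p))) = {s : every successor in {n1}} = {n1}
E[(r & p) U AX ((r & p) | (AF p))]: least fixpoint, start Z0 = Sat(AX ((r & p) | (AF p))) = {n1}, add states in Sat(r & p) with some successor in Z. Already a fixed point.
Sat(E[(r & p) U AX ((r & p) | (AF p))]) = {n1}
n1 ∈ Sat(E[(r & p) U AX ((r & p) | (AF p))]) = {n1}, so the formula holds at n1.

Yes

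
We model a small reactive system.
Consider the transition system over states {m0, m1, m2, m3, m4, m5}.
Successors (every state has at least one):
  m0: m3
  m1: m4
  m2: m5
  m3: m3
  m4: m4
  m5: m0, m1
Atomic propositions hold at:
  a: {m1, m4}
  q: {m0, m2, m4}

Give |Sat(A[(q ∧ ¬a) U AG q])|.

1

Sat(¬a) = {m0, m2, m3, m5}
Sat(q ∧ ¬a) = {m0, m2}
AG q: greatest fixpoint, start Z0 = {m0, m2, m4}, keep only states in Sat with every successor in Z. Z1 = {m4}; fixed.
Sat(AG q) = {m4}
A[(q ∧ ¬a) U AG q]: least fixpoint, start Z0 = Sat(AG q) = {m4}, add states in Sat(q ∧ ¬a) with every successor in Z. Already a fixed point.
Sat(A[(q ∧ ¬a) U AG q]) = {m4}
|Sat(A[(q ∧ ¬a) U AG q])| = |{m4}| = 1.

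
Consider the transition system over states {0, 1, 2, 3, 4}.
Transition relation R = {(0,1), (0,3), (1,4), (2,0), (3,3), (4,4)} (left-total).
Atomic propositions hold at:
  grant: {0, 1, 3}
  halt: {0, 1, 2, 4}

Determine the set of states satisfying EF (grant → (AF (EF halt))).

EF halt: least fixpoint, start Z0 = {0, 1, 2, 4}, add states with some successor in Z. Already a fixed point.
Sat(EF halt) = {0, 1, 2, 4}
AF (EF halt): least fixpoint, start Z0 = {0, 1, 2, 4}, add states with every successor in Z. Already a fixed point.
Sat(AF (EF halt)) = {0, 1, 2, 4}
Sat(grant → (AF (EF halt))) = {0, 1, 2, 4}
EF (grant → (AF (EF halt))): least fixpoint, start Z0 = {0, 1, 2, 4}, add states with some successor in Z. Already a fixed point.
Sat(EF (grant → (AF (EF halt)))) = {0, 1, 2, 4}

{0, 1, 2, 4}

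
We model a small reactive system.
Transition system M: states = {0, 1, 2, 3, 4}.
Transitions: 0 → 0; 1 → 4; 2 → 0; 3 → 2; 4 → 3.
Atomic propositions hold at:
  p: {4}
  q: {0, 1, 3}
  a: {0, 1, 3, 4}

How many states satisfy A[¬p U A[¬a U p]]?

Sat(¬p) = {0, 1, 2, 3}
Sat(¬a) = {2}
A[¬a U p]: least fixpoint, start Z0 = Sat(p) = {4}, add states in Sat(¬a) with every successor in Z. Already a fixed point.
Sat(A[¬a U p]) = {4}
A[¬p U A[¬a U p]]: least fixpoint, start Z0 = Sat(A[¬a U p]) = {4}, add states in Sat(¬p) with every successor in Z. Z1 = {1, 4}; fixed.
Sat(A[¬p U A[¬a U p]]) = {1, 4}
|Sat(A[¬p U A[¬a U p]])| = |{1, 4}| = 2.

2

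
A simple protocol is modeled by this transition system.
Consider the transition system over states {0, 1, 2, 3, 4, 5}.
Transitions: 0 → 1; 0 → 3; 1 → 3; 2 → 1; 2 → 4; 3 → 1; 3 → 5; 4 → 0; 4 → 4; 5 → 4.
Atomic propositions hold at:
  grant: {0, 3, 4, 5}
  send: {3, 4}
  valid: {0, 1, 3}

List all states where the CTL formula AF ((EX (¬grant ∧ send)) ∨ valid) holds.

Sat(¬grant) = {1, 2}
Sat(¬grant ∧ send) = ∅
Sat(EX (¬grant ∧ send)) = {s : some successor in ∅} = ∅
Sat((EX (¬grant ∧ send)) ∨ valid) = {0, 1, 3}
AF ((EX (¬grant ∧ send)) ∨ valid): least fixpoint, start Z0 = {0, 1, 3}, add states with every successor in Z. Already a fixed point.
Sat(AF ((EX (¬grant ∧ send)) ∨ valid)) = {0, 1, 3}

{0, 1, 3}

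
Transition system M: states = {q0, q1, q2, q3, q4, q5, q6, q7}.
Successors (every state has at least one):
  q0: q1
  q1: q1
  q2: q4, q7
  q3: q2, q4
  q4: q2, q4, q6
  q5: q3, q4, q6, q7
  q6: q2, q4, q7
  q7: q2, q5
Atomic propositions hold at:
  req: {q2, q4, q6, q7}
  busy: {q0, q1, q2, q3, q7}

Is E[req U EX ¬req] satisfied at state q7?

Sat(¬req) = {q0, q1, q3, q5}
Sat(EX ¬req) = {s : some successor in {q0, q1, q3, q5}} = {q0, q1, q5, q7}
E[req U EX ¬req]: least fixpoint, start Z0 = Sat(EX ¬req) = {q0, q1, q5, q7}, add states in Sat(req) with some successor in Z. Z1 = {q0, q1, q2, q5, q6, q7}; Z2 = {q0, q1, q2, q4, q5, q6, q7}; fixed.
Sat(E[req U EX ¬req]) = {q0, q1, q2, q4, q5, q6, q7}
q7 ∈ Sat(E[req U EX ¬req]) = {q0, q1, q2, q4, q5, q6, q7}, so the formula holds at q7.

Yes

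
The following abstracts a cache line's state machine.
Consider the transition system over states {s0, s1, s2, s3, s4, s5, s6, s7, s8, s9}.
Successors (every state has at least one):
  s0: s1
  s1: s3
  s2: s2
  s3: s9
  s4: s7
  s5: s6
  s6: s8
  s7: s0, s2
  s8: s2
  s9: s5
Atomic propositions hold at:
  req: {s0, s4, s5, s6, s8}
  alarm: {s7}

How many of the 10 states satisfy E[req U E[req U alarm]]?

2

E[req U alarm]: least fixpoint, start Z0 = Sat(alarm) = {s7}, add states in Sat(req) with some successor in Z. Z1 = {s4, s7}; fixed.
Sat(E[req U alarm]) = {s4, s7}
E[req U E[req U alarm]]: least fixpoint, start Z0 = Sat(E[req U alarm]) = {s4, s7}, add states in Sat(req) with some successor in Z. Already a fixed point.
Sat(E[req U E[req U alarm]]) = {s4, s7}
|Sat(E[req U E[req U alarm]])| = |{s4, s7}| = 2.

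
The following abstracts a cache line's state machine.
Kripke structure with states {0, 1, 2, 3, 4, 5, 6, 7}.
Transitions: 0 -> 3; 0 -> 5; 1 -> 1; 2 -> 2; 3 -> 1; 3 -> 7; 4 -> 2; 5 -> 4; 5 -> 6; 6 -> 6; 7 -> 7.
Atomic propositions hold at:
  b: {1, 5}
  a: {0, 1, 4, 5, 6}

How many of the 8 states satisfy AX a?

3

Sat(AX a) = {s : every successor in {0, 1, 4, 5, 6}} = {1, 5, 6}
|Sat(AX a)| = |{1, 5, 6}| = 3.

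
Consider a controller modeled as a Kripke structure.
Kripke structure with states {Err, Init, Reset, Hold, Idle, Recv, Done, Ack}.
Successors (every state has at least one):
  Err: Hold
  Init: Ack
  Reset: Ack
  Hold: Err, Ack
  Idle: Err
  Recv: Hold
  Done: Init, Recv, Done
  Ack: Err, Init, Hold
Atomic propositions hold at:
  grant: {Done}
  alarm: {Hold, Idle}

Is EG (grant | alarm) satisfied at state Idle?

Sat(grant | alarm) = {Hold, Idle, Done}
EG (grant | alarm): greatest fixpoint, start Z0 = {Hold, Idle, Done}, keep only states in Sat with some successor in Z. Z1 = {Done}; fixed.
Sat(EG (grant | alarm)) = {Done}
Idle ∉ Sat(EG (grant | alarm)) = {Done}, so the formula does not hold at Idle.

No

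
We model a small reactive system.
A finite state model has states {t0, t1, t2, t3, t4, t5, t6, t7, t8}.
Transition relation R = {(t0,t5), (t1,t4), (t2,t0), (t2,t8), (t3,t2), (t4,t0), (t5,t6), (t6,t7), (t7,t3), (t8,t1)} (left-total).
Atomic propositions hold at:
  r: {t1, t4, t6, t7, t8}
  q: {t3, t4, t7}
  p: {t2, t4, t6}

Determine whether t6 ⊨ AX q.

Yes

Sat(AX q) = {s : every successor in {t3, t4, t7}} = {t1, t6, t7}
t6 ∈ Sat(AX q) = {t1, t6, t7}, so the formula holds at t6.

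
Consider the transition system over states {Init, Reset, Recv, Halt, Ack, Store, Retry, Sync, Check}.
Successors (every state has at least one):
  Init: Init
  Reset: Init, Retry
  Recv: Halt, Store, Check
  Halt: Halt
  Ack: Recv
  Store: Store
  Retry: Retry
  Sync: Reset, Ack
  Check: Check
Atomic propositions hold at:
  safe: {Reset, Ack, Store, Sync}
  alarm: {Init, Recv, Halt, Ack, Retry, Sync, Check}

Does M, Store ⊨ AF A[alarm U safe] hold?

Yes

A[alarm U safe]: least fixpoint, start Z0 = Sat(safe) = {Reset, Ack, Store, Sync}, add states in Sat(alarm) with every successor in Z. Already a fixed point.
Sat(A[alarm U safe]) = {Reset, Ack, Store, Sync}
AF A[alarm U safe]: least fixpoint, start Z0 = {Reset, Ack, Store, Sync}, add states with every successor in Z. Already a fixed point.
Sat(AF A[alarm U safe]) = {Reset, Ack, Store, Sync}
Store ∈ Sat(AF A[alarm U safe]) = {Reset, Ack, Store, Sync}, so the formula holds at Store.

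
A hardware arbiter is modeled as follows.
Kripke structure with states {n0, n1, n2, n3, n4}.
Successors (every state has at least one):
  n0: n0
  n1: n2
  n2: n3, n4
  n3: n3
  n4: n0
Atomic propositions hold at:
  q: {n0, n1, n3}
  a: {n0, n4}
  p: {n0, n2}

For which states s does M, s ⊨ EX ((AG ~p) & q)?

{n2, n3}

Sat(~p) = {n1, n3, n4}
AG ~p: greatest fixpoint, start Z0 = {n1, n3, n4}, keep only states in Sat with every successor in Z. Z1 = {n3}; fixed.
Sat(AG ~p) = {n3}
Sat((AG ~p) & q) = {n3}
Sat(EX ((AG ~p) & q)) = {s : some successor in {n3}} = {n2, n3}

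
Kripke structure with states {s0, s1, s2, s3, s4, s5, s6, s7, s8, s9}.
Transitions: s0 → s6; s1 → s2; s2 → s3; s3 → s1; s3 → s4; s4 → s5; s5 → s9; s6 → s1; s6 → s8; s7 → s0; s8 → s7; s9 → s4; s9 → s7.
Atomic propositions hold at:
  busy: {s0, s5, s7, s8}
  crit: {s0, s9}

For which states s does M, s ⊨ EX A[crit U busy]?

{s4, s6, s7, s8, s9}

A[crit U busy]: least fixpoint, start Z0 = Sat(busy) = {s0, s5, s7, s8}, add states in Sat(crit) with every successor in Z. Already a fixed point.
Sat(A[crit U busy]) = {s0, s5, s7, s8}
Sat(EX A[crit U busy]) = {s : some successor in {s0, s5, s7, s8}} = {s4, s6, s7, s8, s9}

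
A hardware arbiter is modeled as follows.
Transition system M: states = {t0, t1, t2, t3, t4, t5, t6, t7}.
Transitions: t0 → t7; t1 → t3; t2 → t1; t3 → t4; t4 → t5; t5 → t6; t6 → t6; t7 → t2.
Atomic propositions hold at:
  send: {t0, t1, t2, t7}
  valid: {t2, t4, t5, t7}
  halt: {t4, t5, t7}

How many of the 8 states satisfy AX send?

Sat(AX send) = {s : every successor in {t0, t1, t2, t7}} = {t0, t2, t7}
|Sat(AX send)| = |{t0, t2, t7}| = 3.

3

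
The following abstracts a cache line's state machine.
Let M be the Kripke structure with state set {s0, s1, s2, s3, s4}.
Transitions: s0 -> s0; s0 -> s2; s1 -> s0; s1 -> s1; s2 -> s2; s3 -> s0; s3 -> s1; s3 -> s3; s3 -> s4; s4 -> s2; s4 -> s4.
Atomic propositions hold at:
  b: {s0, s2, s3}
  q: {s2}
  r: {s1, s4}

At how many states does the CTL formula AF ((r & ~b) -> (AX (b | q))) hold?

3

Sat(~b) = {s1, s4}
Sat(r & ~b) = {s1, s4}
Sat(b | q) = {s0, s2, s3}
Sat(AX (b | q)) = {s : every successor in {s0, s2, s3}} = {s0, s2}
Sat((r & ~b) -> (AX (b | q))) = {s0, s2, s3}
AF ((r & ~b) -> (AX (b | q))): least fixpoint, start Z0 = {s0, s2, s3}, add states with every successor in Z. Already a fixed point.
Sat(AF ((r & ~b) -> (AX (b | q)))) = {s0, s2, s3}
|Sat(AF ((r & ~b) -> (AX (b | q))))| = |{s0, s2, s3}| = 3.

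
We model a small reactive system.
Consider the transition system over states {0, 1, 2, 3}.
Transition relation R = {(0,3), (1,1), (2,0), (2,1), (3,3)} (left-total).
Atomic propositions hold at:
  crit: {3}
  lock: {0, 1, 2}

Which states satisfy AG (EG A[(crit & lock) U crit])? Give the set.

Sat(crit & lock) = ∅
A[(crit & lock) U crit]: least fixpoint, start Z0 = Sat(crit) = {3}, add states in Sat(crit & lock) with every successor in Z. Already a fixed point.
Sat(A[(crit & lock) U crit]) = {3}
EG A[(crit & lock) U crit]: greatest fixpoint, start Z0 = {3}, keep only states in Sat with some successor in Z. Already a fixed point.
Sat(EG A[(crit & lock) U crit]) = {3}
AG (EG A[(crit & lock) U crit]): greatest fixpoint, start Z0 = {3}, keep only states in Sat with every successor in Z. Already a fixed point.
Sat(AG (EG A[(crit & lock) U crit])) = {3}

{3}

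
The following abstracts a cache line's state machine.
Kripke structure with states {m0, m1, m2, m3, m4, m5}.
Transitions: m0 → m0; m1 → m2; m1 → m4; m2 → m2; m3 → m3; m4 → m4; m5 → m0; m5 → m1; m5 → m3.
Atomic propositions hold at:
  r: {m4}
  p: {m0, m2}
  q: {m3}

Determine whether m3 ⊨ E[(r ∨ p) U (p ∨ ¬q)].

No

Sat(r ∨ p) = {m0, m2, m4}
Sat(¬q) = {m0, m1, m2, m4, m5}
Sat(p ∨ ¬q) = {m0, m1, m2, m4, m5}
E[(r ∨ p) U (p ∨ ¬q)]: least fixpoint, start Z0 = Sat((p ∨ ¬q)) = {m0, m1, m2, m4, m5}, add states in Sat(r ∨ p) with some successor in Z. Already a fixed point.
Sat(E[(r ∨ p) U (p ∨ ¬q)]) = {m0, m1, m2, m4, m5}
m3 ∉ Sat(E[(r ∨ p) U (p ∨ ¬q)]) = {m0, m1, m2, m4, m5}, so the formula does not hold at m3.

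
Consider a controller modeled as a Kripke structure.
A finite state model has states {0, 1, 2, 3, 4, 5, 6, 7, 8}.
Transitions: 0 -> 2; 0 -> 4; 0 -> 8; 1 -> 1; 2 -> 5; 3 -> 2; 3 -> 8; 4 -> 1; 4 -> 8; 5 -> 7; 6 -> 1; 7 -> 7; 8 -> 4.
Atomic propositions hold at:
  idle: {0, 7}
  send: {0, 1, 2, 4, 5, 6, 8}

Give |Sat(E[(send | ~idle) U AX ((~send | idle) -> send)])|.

7

Sat(~idle) = {1, 2, 3, 4, 5, 6, 8}
Sat(send | ~idle) = {0, 1, 2, 3, 4, 5, 6, 8}
Sat(~send) = {3, 7}
Sat(~send | idle) = {0, 3, 7}
Sat((~send | idle) -> send) = {0, 1, 2, 4, 5, 6, 8}
Sat(AX ((~send | idle) -> send)) = {s : every successor in {0, 1, 2, 4, 5, 6, 8}} = {0, 1, 2, 3, 4, 6, 8}
E[(send | ~idle) U AX ((~send | idle) -> send)]: least fixpoint, start Z0 = Sat(AX ((~send | idle) -> send)) = {0, 1, 2, 3, 4, 6, 8}, add states in Sat(send | ~idle) with some successor in Z. Already a fixed point.
Sat(E[(send | ~idle) U AX ((~send | idle) -> send)]) = {0, 1, 2, 3, 4, 6, 8}
|Sat(E[(send | ~idle) U AX ((~send | idle) -> send)])| = |{0, 1, 2, 3, 4, 6, 8}| = 7.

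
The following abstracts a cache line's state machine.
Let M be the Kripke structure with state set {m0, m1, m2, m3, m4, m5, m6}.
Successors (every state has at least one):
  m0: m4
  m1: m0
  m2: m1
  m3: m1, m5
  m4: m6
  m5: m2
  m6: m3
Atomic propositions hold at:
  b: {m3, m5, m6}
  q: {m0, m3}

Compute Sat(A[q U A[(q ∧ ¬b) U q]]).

{m0, m3}

Sat(¬b) = {m0, m1, m2, m4}
Sat(q ∧ ¬b) = {m0}
A[(q ∧ ¬b) U q]: least fixpoint, start Z0 = Sat(q) = {m0, m3}, add states in Sat(q ∧ ¬b) with every successor in Z. Already a fixed point.
Sat(A[(q ∧ ¬b) U q]) = {m0, m3}
A[q U A[(q ∧ ¬b) U q]]: least fixpoint, start Z0 = Sat(A[(q ∧ ¬b) U q]) = {m0, m3}, add states in Sat(q) with every successor in Z. Already a fixed point.
Sat(A[q U A[(q ∧ ¬b) U q]]) = {m0, m3}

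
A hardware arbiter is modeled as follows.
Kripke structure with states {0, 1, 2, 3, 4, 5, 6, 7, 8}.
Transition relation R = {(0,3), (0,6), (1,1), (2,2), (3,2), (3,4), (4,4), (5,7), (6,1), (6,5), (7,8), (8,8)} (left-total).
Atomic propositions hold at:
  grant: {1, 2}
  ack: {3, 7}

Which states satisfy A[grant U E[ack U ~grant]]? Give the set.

{0, 3, 4, 5, 6, 7, 8}

Sat(~grant) = {0, 3, 4, 5, 6, 7, 8}
E[ack U ~grant]: least fixpoint, start Z0 = Sat(~grant) = {0, 3, 4, 5, 6, 7, 8}, add states in Sat(ack) with some successor in Z. Already a fixed point.
Sat(E[ack U ~grant]) = {0, 3, 4, 5, 6, 7, 8}
A[grant U E[ack U ~grant]]: least fixpoint, start Z0 = Sat(E[ack U ~grant]) = {0, 3, 4, 5, 6, 7, 8}, add states in Sat(grant) with every successor in Z. Already a fixed point.
Sat(A[grant U E[ack U ~grant]]) = {0, 3, 4, 5, 6, 7, 8}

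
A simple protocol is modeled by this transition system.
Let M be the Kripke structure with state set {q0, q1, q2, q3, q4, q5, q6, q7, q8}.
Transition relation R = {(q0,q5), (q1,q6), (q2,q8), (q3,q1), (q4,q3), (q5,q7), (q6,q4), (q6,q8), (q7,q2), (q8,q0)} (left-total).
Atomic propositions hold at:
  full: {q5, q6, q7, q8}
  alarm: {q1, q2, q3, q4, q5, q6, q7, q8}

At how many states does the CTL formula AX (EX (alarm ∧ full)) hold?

Sat(alarm ∧ full) = {q5, q6, q7, q8}
Sat(EX (alarm ∧ full)) = {s : some successor in {q5, q6, q7, q8}} = {q0, q1, q2, q5, q6}
Sat(AX (EX (alarm ∧ full))) = {s : every successor in {q0, q1, q2, q5, q6}} = {q0, q1, q3, q7, q8}
|Sat(AX (EX (alarm ∧ full)))| = |{q0, q1, q3, q7, q8}| = 5.

5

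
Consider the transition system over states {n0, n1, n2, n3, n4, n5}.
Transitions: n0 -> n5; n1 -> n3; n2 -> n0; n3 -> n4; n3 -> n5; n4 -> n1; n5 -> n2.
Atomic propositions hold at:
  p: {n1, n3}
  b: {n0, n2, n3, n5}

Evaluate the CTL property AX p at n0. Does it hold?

Sat(AX p) = {s : every successor in {n1, n3}} = {n1, n4}
n0 ∉ Sat(AX p) = {n1, n4}, so the formula does not hold at n0.

No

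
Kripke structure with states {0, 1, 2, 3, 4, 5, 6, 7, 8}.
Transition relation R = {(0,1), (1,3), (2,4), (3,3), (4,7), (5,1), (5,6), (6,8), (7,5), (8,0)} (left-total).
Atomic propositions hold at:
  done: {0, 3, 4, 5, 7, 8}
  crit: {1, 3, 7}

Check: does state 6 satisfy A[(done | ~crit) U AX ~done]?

Sat(~crit) = {0, 2, 4, 5, 6, 8}
Sat(done | ~crit) = {0, 2, 3, 4, 5, 6, 7, 8}
Sat(~done) = {1, 2, 6}
Sat(AX ~done) = {s : every successor in {1, 2, 6}} = {0, 5}
A[(done | ~crit) U AX ~done]: least fixpoint, start Z0 = Sat(AX ~done) = {0, 5}, add states in Sat(done | ~crit) with every successor in Z. Z1 = {0, 5, 7, 8}; Z2 = {0, 4, 5, 6, 7, 8}; Z3 = {0, 2, 4, 5, 6, 7, 8}; fixed.
Sat(A[(done | ~crit) U AX ~done]) = {0, 2, 4, 5, 6, 7, 8}
6 ∈ Sat(A[(done | ~crit) U AX ~done]) = {0, 2, 4, 5, 6, 7, 8}, so the formula holds at 6.

Yes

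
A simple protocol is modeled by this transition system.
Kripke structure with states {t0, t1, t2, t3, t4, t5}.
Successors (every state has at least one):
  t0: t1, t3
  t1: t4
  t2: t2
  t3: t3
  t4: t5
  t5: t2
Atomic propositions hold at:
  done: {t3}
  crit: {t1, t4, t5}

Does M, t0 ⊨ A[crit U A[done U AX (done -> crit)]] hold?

Sat(done -> crit) = {t0, t1, t2, t4, t5}
Sat(AX (done -> crit)) = {s : every successor in {t0, t1, t2, t4, t5}} = {t1, t2, t4, t5}
A[done U AX (done -> crit)]: least fixpoint, start Z0 = Sat(AX (done -> crit)) = {t1, t2, t4, t5}, add states in Sat(done) with every successor in Z. Already a fixed point.
Sat(A[done U AX (done -> crit)]) = {t1, t2, t4, t5}
A[crit U A[done U AX (done -> crit)]]: least fixpoint, start Z0 = Sat(A[done U AX (done -> crit)]) = {t1, t2, t4, t5}, add states in Sat(crit) with every successor in Z. Already a fixed point.
Sat(A[crit U A[done U AX (done -> crit)]]) = {t1, t2, t4, t5}
t0 ∉ Sat(A[crit U A[done U AX (done -> crit)]]) = {t1, t2, t4, t5}, so the formula does not hold at t0.

No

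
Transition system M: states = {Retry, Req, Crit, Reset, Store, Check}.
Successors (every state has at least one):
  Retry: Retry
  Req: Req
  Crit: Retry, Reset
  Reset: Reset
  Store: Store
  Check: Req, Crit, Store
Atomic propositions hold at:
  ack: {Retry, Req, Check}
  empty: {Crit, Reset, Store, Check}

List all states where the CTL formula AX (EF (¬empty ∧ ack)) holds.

Sat(¬empty) = {Retry, Req}
Sat(¬empty ∧ ack) = {Retry, Req}
EF (¬empty ∧ ack): least fixpoint, start Z0 = {Retry, Req}, add states with some successor in Z. Z1 = {Retry, Req, Crit, Check}; fixed.
Sat(EF (¬empty ∧ ack)) = {Retry, Req, Crit, Check}
Sat(AX (EF (¬empty ∧ ack))) = {s : every successor in {Retry, Req, Crit, Check}} = {Retry, Req}

{Retry, Req}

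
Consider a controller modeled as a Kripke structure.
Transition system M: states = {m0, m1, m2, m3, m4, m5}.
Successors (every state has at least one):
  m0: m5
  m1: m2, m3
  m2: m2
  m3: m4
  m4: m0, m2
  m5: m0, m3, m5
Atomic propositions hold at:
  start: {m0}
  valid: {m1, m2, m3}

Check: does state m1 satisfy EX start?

No

Sat(EX start) = {s : some successor in {m0}} = {m4, m5}
m1 ∉ Sat(EX start) = {m4, m5}, so the formula does not hold at m1.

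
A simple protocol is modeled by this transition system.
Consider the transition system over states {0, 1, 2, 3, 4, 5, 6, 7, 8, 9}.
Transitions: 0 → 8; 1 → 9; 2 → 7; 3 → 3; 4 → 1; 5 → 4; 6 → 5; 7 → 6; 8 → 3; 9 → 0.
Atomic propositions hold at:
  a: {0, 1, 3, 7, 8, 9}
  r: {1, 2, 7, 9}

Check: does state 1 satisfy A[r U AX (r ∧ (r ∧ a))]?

Sat(r ∧ a) = {1, 7, 9}
Sat(r ∧ (r ∧ a)) = {1, 7, 9}
Sat(AX (r ∧ (r ∧ a))) = {s : every successor in {1, 7, 9}} = {1, 2, 4}
A[r U AX (r ∧ (r ∧ a))]: least fixpoint, start Z0 = Sat(AX (r ∧ (r ∧ a))) = {1, 2, 4}, add states in Sat(r) with every successor in Z. Already a fixed point.
Sat(A[r U AX (r ∧ (r ∧ a))]) = {1, 2, 4}
1 ∈ Sat(A[r U AX (r ∧ (r ∧ a))]) = {1, 2, 4}, so the formula holds at 1.

Yes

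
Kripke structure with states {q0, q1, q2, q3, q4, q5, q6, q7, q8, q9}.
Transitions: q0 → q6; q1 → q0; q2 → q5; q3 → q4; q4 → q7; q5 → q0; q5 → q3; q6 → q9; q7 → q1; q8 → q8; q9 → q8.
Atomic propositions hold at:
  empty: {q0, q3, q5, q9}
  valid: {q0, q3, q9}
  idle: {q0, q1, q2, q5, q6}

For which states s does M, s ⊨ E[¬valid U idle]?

Sat(¬valid) = {q1, q2, q4, q5, q6, q7, q8}
E[¬valid U idle]: least fixpoint, start Z0 = Sat(idle) = {q0, q1, q2, q5, q6}, add states in Sat(¬valid) with some successor in Z. Z1 = {q0, q1, q2, q5, q6, q7}; Z2 = {q0, q1, q2, q4, q5, q6, q7}; fixed.
Sat(E[¬valid U idle]) = {q0, q1, q2, q4, q5, q6, q7}

{q0, q1, q2, q4, q5, q6, q7}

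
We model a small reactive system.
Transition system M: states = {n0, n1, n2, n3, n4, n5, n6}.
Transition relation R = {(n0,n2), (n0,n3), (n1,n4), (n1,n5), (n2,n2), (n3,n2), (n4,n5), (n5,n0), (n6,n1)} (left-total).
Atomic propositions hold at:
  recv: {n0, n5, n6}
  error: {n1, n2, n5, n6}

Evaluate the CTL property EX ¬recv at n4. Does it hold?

Sat(¬recv) = {n1, n2, n3, n4}
Sat(EX ¬recv) = {s : some successor in {n1, n2, n3, n4}} = {n0, n1, n2, n3, n6}
n4 ∉ Sat(EX ¬recv) = {n0, n1, n2, n3, n6}, so the formula does not hold at n4.

No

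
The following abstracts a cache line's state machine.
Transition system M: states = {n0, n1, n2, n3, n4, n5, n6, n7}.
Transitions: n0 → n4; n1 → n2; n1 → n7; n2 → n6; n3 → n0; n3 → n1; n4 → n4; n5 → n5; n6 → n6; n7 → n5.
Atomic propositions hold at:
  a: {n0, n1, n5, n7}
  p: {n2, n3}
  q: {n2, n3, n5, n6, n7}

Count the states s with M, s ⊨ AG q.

4

AG q: greatest fixpoint, start Z0 = {n2, n3, n5, n6, n7}, keep only states in Sat with every successor in Z. Z1 = {n2, n5, n6, n7}; fixed.
Sat(AG q) = {n2, n5, n6, n7}
|Sat(AG q)| = |{n2, n5, n6, n7}| = 4.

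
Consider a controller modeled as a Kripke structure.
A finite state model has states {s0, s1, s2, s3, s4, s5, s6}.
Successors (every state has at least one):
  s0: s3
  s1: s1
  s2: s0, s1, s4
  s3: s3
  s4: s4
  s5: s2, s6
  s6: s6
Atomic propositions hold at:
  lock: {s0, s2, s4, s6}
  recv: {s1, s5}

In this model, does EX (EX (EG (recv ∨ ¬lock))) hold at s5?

Sat(¬lock) = {s1, s3, s5}
Sat(recv ∨ ¬lock) = {s1, s3, s5}
EG (recv ∨ ¬lock): greatest fixpoint, start Z0 = {s1, s3, s5}, keep only states in Sat with some successor in Z. Z1 = {s1, s3}; fixed.
Sat(EG (recv ∨ ¬lock)) = {s1, s3}
Sat(EX (EG (recv ∨ ¬lock))) = {s : some successor in {s1, s3}} = {s0, s1, s2, s3}
Sat(EX (EX (EG (recv ∨ ¬lock)))) = {s : some successor in {s0, s1, s2, s3}} = {s0, s1, s2, s3, s5}
s5 ∈ Sat(EX (EX (EG (recv ∨ ¬lock)))) = {s0, s1, s2, s3, s5}, so the formula holds at s5.

Yes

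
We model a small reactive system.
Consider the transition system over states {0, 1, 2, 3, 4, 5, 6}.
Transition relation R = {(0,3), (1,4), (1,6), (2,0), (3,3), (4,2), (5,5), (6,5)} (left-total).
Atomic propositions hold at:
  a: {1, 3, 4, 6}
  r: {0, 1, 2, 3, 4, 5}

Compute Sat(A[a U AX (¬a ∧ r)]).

Sat(¬a) = {0, 2, 5}
Sat(¬a ∧ r) = {0, 2, 5}
Sat(AX (¬a ∧ r)) = {s : every successor in {0, 2, 5}} = {2, 4, 5, 6}
A[a U AX (¬a ∧ r)]: least fixpoint, start Z0 = Sat(AX (¬a ∧ r)) = {2, 4, 5, 6}, add states in Sat(a) with every successor in Z. Z1 = {1, 2, 4, 5, 6}; fixed.
Sat(A[a U AX (¬a ∧ r)]) = {1, 2, 4, 5, 6}

{1, 2, 4, 5, 6}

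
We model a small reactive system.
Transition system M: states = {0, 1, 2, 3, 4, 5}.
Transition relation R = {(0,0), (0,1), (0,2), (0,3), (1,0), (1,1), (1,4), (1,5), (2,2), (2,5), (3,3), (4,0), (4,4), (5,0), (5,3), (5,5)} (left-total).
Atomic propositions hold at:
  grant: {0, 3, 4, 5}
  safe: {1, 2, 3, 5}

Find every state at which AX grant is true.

Sat(AX grant) = {s : every successor in {0, 3, 4, 5}} = {3, 4, 5}

{3, 4, 5}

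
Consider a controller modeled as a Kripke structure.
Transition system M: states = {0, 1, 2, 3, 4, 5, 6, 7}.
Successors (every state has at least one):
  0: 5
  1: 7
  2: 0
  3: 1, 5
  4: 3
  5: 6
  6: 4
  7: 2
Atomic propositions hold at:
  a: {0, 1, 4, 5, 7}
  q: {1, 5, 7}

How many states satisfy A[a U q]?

A[a U q]: least fixpoint, start Z0 = Sat(q) = {1, 5, 7}, add states in Sat(a) with every successor in Z. Z1 = {0, 1, 5, 7}; fixed.
Sat(A[a U q]) = {0, 1, 5, 7}
|Sat(A[a U q])| = |{0, 1, 5, 7}| = 4.

4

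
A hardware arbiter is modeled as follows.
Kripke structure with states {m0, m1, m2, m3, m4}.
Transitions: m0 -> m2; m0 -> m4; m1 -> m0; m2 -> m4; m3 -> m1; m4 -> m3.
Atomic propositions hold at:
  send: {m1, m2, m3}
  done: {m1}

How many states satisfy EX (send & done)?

1

Sat(send & done) = {m1}
Sat(EX (send & done)) = {s : some successor in {m1}} = {m3}
|Sat(EX (send & done))| = |{m3}| = 1.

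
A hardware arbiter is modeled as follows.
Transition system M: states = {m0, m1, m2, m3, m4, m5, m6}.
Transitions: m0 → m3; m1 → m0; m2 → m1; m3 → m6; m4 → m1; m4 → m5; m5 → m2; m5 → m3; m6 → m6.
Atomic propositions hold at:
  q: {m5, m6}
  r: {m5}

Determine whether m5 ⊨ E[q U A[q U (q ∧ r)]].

Sat(q ∧ r) = {m5}
A[q U (q ∧ r)]: least fixpoint, start Z0 = Sat((q ∧ r)) = {m5}, add states in Sat(q) with every successor in Z. Already a fixed point.
Sat(A[q U (q ∧ r)]) = {m5}
E[q U A[q U (q ∧ r)]]: least fixpoint, start Z0 = Sat(A[q U (q ∧ r)]) = {m5}, add states in Sat(q) with some successor in Z. Already a fixed point.
Sat(E[q U A[q U (q ∧ r)]]) = {m5}
m5 ∈ Sat(E[q U A[q U (q ∧ r)]]) = {m5}, so the formula holds at m5.

Yes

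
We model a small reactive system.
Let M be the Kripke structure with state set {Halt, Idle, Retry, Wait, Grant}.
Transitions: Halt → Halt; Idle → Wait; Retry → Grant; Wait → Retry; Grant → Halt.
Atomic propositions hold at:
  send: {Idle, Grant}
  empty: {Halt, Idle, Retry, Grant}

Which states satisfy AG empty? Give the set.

{Halt, Retry, Grant}

AG empty: greatest fixpoint, start Z0 = {Halt, Idle, Retry, Grant}, keep only states in Sat with every successor in Z. Z1 = {Halt, Retry, Grant}; fixed.
Sat(AG empty) = {Halt, Retry, Grant}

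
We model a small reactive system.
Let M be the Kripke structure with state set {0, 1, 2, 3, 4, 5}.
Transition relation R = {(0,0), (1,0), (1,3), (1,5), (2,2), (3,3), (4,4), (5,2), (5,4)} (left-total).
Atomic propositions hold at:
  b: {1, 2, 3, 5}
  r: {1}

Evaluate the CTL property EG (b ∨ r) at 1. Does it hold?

Yes

Sat(b ∨ r) = {1, 2, 3, 5}
EG (b ∨ r): greatest fixpoint, start Z0 = {1, 2, 3, 5}, keep only states in Sat with some successor in Z. Already a fixed point.
Sat(EG (b ∨ r)) = {1, 2, 3, 5}
1 ∈ Sat(EG (b ∨ r)) = {1, 2, 3, 5}, so the formula holds at 1.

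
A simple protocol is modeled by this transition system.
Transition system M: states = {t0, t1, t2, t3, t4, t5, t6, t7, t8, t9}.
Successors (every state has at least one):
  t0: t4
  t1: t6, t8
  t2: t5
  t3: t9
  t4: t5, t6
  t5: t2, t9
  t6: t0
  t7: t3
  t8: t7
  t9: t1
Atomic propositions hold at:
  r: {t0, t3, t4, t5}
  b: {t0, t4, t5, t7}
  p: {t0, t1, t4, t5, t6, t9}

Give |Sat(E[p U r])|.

7

E[p U r]: least fixpoint, start Z0 = Sat(r) = {t0, t3, t4, t5}, add states in Sat(p) with some successor in Z. Z1 = {t0, t3, t4, t5, t6}; Z2 = {t0, t1, t3, t4, t5, t6}; Z3 = {t0, t1, t3, t4, t5, t6, t9}; fixed.
Sat(E[p U r]) = {t0, t1, t3, t4, t5, t6, t9}
|Sat(E[p U r])| = |{t0, t1, t3, t4, t5, t6, t9}| = 7.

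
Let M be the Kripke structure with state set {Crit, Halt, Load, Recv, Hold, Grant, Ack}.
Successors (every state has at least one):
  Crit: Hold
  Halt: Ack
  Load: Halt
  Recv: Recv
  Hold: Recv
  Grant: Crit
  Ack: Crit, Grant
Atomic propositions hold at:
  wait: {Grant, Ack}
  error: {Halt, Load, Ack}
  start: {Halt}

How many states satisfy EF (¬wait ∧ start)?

2

Sat(¬wait) = {Crit, Halt, Load, Recv, Hold}
Sat(¬wait ∧ start) = {Halt}
EF (¬wait ∧ start): least fixpoint, start Z0 = {Halt}, add states with some successor in Z. Z1 = {Halt, Load}; fixed.
Sat(EF (¬wait ∧ start)) = {Halt, Load}
|Sat(EF (¬wait ∧ start))| = |{Halt, Load}| = 2.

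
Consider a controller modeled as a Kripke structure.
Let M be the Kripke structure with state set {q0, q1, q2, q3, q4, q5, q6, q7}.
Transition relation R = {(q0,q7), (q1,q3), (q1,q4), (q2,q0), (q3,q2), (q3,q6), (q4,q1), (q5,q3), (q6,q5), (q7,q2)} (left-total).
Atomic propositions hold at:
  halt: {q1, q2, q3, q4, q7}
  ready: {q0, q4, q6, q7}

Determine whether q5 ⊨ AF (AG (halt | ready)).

No

Sat(halt | ready) = {q0, q1, q2, q3, q4, q6, q7}
AG (halt | ready): greatest fixpoint, start Z0 = {q0, q1, q2, q3, q4, q6, q7}, keep only states in Sat with every successor in Z. Z1 = {q0, q1, q2, q3, q4, q7}; Z2 = {q0, q1, q2, q4, q7}; Z3 = {q0, q2, q4, q7}; Z4 = {q0, q2, q7}; fixed.
Sat(AG (halt | ready)) = {q0, q2, q7}
AF (AG (halt | ready)): least fixpoint, start Z0 = {q0, q2, q7}, add states with every successor in Z. Already a fixed point.
Sat(AF (AG (halt | ready))) = {q0, q2, q7}
q5 ∉ Sat(AF (AG (halt | ready))) = {q0, q2, q7}, so the formula does not hold at q5.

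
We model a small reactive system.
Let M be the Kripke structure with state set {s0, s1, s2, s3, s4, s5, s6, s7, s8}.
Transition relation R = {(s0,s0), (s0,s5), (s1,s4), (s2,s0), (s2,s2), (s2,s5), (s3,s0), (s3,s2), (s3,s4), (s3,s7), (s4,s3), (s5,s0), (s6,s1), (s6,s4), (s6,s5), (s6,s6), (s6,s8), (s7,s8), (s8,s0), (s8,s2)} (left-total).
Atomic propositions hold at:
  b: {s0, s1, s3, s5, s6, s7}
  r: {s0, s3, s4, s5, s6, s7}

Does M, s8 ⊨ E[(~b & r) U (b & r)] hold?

No

Sat(~b) = {s2, s4, s8}
Sat(~b & r) = {s4}
Sat(b & r) = {s0, s3, s5, s6, s7}
E[(~b & r) U (b & r)]: least fixpoint, start Z0 = Sat((b & r)) = {s0, s3, s5, s6, s7}, add states in Sat(~b & r) with some successor in Z. Z1 = {s0, s3, s4, s5, s6, s7}; fixed.
Sat(E[(~b & r) U (b & r)]) = {s0, s3, s4, s5, s6, s7}
s8 ∉ Sat(E[(~b & r) U (b & r)]) = {s0, s3, s4, s5, s6, s7}, so the formula does not hold at s8.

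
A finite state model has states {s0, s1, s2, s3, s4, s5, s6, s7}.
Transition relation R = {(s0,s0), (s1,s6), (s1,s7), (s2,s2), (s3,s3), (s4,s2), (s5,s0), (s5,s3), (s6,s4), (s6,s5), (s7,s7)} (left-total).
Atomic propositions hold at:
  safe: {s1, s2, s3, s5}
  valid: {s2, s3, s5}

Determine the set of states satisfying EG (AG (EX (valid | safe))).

{s2, s3, s4}

Sat(valid | safe) = {s1, s2, s3, s5}
Sat(EX (valid | safe)) = {s : some successor in {s1, s2, s3, s5}} = {s2, s3, s4, s5, s6}
AG (EX (valid | safe)): greatest fixpoint, start Z0 = {s2, s3, s4, s5, s6}, keep only states in Sat with every successor in Z. Z1 = {s2, s3, s4, s6}; Z2 = {s2, s3, s4}; fixed.
Sat(AG (EX (valid | safe))) = {s2, s3, s4}
EG (AG (EX (valid | safe))): greatest fixpoint, start Z0 = {s2, s3, s4}, keep only states in Sat with some successor in Z. Already a fixed point.
Sat(EG (AG (EX (valid | safe)))) = {s2, s3, s4}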